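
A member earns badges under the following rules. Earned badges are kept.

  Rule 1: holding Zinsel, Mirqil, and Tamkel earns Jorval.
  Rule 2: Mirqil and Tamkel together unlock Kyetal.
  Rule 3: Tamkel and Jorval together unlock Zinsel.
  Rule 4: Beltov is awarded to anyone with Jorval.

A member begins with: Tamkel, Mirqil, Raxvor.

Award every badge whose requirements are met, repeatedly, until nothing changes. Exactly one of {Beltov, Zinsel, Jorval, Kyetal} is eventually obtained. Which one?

Kyetal

With Mirqil and Tamkel, Kyetal is earned (Rule 2).
Beltov would need Jorval (Rule 4), but Jorval is never earned. Jorval would need Zinsel, Mirqil, and Tamkel (Rule 1), but Zinsel is never earned. Zinsel would need Tamkel and Jorval (Rule 3), but Jorval is never earned.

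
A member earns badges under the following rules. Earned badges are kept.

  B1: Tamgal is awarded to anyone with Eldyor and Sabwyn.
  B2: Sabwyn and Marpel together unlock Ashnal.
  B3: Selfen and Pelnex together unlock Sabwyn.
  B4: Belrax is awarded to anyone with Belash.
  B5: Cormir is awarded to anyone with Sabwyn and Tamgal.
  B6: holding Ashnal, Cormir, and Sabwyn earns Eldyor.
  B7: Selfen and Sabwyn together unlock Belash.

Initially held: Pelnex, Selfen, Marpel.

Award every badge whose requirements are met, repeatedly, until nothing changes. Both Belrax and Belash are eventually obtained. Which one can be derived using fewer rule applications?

Belash: With Selfen and Pelnex, Sabwyn is earned (B3). With Selfen and Sabwyn, Belash is earned (B7). [2 rule applications]
Belrax: With Selfen and Pelnex, Sabwyn is earned (B3). With Selfen and Sabwyn, Belash is earned (B7). With Belash, Belrax is earned (B4). [3 rule applications]
Belash needs fewer.

Belash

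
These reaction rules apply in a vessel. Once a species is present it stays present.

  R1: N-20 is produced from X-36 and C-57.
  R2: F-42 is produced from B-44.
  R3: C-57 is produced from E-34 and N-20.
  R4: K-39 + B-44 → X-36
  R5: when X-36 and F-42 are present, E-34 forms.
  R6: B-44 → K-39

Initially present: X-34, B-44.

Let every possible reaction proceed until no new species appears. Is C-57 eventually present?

No

C-57 would need E-34 and N-20 (R3), but N-20 never forms.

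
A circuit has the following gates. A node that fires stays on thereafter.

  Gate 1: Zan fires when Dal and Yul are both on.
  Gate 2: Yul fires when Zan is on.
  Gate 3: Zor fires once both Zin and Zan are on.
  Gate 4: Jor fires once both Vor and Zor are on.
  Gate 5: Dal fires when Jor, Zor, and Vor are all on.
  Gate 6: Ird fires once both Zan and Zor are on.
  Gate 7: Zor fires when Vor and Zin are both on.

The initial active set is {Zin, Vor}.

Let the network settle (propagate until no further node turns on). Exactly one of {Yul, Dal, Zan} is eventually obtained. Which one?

Gate 7: Vor and Zin on → Zor on.
Vor and Zor are on, so Jor fires (Gate 4).
Jor, Zor, and Vor are on, so Dal fires (Gate 5).
Yul would need Zan (Gate 2), but Zan never turns on. Zan would need Dal and Yul (Gate 1), but Yul never turns on.

Dal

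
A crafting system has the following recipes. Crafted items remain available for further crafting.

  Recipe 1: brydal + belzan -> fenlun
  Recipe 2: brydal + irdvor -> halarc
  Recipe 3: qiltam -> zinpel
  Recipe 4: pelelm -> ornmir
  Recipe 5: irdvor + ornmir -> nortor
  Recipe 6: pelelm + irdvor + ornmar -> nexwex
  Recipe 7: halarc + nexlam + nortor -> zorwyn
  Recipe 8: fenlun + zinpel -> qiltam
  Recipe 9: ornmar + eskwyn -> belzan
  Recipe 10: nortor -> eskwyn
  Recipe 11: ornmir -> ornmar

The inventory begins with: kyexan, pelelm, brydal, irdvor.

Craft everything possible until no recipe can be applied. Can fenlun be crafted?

Using Recipe 4, pelelm makes ornmir.
Using Recipe 5, irdvor and ornmir make nortor.
ornmir -> ornmar (Recipe 11).
Using Recipe 10, nortor makes eskwyn.
Using Recipe 9, ornmar and eskwyn make belzan.
Using Recipe 1, brydal and belzan make fenlun.

Yes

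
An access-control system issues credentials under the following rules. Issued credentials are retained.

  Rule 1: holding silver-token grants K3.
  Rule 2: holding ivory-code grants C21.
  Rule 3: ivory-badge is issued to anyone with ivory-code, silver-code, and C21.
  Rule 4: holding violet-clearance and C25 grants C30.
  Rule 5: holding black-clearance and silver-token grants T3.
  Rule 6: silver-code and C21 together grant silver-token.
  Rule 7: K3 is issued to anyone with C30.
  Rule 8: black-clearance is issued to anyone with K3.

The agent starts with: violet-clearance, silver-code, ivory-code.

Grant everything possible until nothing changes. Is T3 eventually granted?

Yes

Holding ivory-code grants C21 (Rule 2).
Holding silver-code and C21 grants silver-token (Rule 6).
Holding silver-token grants K3 (Rule 1).
Holding K3 grants black-clearance (Rule 8).
Holding black-clearance and silver-token grants T3 (Rule 5).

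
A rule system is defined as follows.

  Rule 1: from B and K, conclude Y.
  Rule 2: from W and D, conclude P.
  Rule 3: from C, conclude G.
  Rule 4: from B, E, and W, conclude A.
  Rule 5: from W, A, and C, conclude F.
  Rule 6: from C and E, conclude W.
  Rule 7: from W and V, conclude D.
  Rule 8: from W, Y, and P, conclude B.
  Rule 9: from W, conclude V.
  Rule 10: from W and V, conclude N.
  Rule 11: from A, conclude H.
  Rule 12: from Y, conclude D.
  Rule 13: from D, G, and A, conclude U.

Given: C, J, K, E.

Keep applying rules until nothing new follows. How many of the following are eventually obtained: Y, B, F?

0

Y would need B and K (Rule 1), but B is never established.
B would need W, Y, and P (Rule 8), but Y is never established.
F would need W, A, and C (Rule 5), but A is never established.
None of the 3 are reached.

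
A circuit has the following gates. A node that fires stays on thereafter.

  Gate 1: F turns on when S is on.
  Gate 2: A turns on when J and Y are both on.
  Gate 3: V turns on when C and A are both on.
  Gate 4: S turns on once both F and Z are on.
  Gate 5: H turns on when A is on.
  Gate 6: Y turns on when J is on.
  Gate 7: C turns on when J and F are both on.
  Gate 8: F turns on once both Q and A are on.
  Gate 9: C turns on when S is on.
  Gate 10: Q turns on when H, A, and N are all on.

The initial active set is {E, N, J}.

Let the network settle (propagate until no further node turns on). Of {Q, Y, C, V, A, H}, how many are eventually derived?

6

J is on, so Y turns on (Gate 6).
J and Y are on, so A turns on (Gate 2).
A is on, so H turns on (Gate 5).
H, A, and N are on, so Q turns on (Gate 10).
Q and A are on, so F turns on (Gate 8).
J and F are on, so C turns on (Gate 7).
C and A are on, so V turns on (Gate 3).
Q: reached.
Y: reached.
C: reached.
V: reached.
A: reached.
H: reached.
All 6 are reached.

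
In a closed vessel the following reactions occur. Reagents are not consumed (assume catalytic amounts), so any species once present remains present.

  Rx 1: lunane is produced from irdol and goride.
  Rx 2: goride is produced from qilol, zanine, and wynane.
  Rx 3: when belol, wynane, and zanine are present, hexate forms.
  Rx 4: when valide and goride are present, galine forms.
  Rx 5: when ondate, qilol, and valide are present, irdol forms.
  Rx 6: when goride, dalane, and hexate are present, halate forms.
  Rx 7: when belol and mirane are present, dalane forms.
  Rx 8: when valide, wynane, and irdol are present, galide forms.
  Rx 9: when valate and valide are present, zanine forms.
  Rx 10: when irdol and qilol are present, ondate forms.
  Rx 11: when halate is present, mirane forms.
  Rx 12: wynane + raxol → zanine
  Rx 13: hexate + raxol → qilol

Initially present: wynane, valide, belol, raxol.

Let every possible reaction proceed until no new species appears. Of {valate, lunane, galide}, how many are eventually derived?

0

No rule produces valate, and it is not given.
lunane would need irdol and goride (Rx 1), but irdol never forms.
galide would need valide, wynane, and irdol (Rx 8), but irdol never forms.
None of the 3 are reached.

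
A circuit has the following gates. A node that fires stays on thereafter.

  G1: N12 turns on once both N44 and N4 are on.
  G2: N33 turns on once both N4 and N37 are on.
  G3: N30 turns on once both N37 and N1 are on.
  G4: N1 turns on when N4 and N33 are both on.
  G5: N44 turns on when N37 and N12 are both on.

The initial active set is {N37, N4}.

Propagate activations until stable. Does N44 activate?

N44 would need N37 and N12 (G5), but N12 never turns on.

No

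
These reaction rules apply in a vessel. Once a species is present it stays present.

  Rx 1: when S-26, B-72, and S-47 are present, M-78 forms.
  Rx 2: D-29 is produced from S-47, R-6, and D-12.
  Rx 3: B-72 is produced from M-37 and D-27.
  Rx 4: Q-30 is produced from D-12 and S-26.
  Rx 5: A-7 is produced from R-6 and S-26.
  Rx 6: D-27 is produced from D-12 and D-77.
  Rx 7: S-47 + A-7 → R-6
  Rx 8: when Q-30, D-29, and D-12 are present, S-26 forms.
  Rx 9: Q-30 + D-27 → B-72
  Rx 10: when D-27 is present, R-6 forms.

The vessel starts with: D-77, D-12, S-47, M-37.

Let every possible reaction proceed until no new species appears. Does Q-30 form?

Q-30 would need D-12 and S-26 (Rx 4), but S-26 never forms.

No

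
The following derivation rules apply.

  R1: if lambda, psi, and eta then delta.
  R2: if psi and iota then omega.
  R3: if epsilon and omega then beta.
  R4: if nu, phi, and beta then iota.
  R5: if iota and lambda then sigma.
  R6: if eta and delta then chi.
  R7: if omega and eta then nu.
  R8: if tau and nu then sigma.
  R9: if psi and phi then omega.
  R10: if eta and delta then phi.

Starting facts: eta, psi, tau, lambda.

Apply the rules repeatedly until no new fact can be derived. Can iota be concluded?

No

iota would need nu, phi, and beta (R4), but beta is never established.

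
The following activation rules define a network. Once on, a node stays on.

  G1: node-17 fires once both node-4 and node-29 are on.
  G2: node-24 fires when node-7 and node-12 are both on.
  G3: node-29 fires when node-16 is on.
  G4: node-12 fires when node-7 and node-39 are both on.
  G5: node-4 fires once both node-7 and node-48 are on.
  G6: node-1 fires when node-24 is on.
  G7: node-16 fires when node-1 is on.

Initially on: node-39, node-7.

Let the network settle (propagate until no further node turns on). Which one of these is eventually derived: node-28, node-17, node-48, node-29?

node-29

G4: node-7 and node-39 on → node-12 on.
node-7 and node-12 are on, so node-24 fires (G2).
G6: node-24 on → node-1 on.
G7: node-1 on → node-16 on.
G3: node-16 on → node-29 on.
node-17 would need node-4 and node-29 (G1), but node-4 never turns on. No rule produces node-28, and it is not given. No rule produces node-48, and it is not given.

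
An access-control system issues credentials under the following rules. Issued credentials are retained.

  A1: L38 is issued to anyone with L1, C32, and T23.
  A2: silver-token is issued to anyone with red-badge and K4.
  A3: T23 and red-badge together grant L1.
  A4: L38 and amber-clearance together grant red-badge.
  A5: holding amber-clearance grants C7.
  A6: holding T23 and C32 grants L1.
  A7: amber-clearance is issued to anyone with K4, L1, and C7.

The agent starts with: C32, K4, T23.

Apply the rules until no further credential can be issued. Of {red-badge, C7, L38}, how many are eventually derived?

1

Holding T23 and C32 grants L1 (A6).
Holding L1, C32, and T23 grants L38 (A1).
red-badge would need L38 and amber-clearance (A4), but amber-clearance is never granted.
C7 would need amber-clearance (A5), but amber-clearance is never granted.
L38: reached.
Reached: L38 — 1 of the 3.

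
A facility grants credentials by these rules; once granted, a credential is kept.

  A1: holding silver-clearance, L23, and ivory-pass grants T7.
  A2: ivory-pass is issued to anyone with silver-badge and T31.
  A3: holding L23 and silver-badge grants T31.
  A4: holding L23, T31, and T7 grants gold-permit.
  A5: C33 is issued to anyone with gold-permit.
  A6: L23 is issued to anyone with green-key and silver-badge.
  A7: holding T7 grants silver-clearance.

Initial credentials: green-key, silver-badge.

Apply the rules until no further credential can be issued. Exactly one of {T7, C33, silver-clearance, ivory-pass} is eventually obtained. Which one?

ivory-pass

Holding green-key and silver-badge grants L23 (A6).
Holding L23 and silver-badge grants T31 (A3).
Holding silver-badge and T31 grants ivory-pass (A2).
C33 would need gold-permit (A5), but gold-permit is never granted. T7 would need silver-clearance, L23, and ivory-pass (A1), but silver-clearance is never granted. silver-clearance would need T7 (A7), but T7 is never granted.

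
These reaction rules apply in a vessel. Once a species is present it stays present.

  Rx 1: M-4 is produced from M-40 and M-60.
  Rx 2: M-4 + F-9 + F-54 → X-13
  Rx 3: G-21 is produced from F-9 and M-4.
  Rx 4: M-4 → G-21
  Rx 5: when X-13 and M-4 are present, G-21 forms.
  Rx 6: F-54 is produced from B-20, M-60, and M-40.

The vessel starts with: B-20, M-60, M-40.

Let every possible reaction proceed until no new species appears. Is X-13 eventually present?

X-13 would need M-4, F-9, and F-54 (Rx 2), but F-9 never forms.

No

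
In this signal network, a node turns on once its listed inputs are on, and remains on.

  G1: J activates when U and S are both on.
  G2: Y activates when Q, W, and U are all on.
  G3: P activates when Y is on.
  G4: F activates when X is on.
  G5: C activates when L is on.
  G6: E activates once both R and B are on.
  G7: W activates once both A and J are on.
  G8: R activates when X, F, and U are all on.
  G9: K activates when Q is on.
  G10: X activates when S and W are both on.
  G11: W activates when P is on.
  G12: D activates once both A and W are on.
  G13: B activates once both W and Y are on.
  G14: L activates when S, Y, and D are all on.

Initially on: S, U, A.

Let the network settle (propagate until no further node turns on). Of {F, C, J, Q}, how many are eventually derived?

2

U and S are on, so J activates (G1).
A and J are on, so W activates (G7).
S and W are on, so X activates (G10).
X is on, so F activates (G4).
F: reached.
C would need L (G5), but L never turns on.
J: reached.
No rule produces Q, and it is not given.
Reached: F and J — 2 of the 4.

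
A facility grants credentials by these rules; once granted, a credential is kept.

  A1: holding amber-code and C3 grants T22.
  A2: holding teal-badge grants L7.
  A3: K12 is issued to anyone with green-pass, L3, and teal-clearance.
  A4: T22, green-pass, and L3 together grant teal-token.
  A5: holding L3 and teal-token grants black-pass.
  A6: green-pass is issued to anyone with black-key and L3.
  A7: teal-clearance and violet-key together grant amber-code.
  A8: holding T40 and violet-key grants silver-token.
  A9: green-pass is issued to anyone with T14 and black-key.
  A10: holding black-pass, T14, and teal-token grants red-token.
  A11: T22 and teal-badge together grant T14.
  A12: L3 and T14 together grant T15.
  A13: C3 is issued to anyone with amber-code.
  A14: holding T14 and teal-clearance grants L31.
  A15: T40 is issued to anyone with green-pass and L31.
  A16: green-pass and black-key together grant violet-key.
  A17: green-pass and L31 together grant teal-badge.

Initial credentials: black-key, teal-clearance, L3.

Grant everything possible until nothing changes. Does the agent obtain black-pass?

Holding black-key and L3 grants green-pass (A6).
Holding green-pass and black-key grants violet-key (A16).
Holding teal-clearance and violet-key grants amber-code (A7).
Holding amber-code grants C3 (A13).
Holding amber-code and C3 grants T22 (A1).
Holding T22, green-pass, and L3 grants teal-token (A4).
Holding L3 and teal-token grants black-pass (A5).

Yes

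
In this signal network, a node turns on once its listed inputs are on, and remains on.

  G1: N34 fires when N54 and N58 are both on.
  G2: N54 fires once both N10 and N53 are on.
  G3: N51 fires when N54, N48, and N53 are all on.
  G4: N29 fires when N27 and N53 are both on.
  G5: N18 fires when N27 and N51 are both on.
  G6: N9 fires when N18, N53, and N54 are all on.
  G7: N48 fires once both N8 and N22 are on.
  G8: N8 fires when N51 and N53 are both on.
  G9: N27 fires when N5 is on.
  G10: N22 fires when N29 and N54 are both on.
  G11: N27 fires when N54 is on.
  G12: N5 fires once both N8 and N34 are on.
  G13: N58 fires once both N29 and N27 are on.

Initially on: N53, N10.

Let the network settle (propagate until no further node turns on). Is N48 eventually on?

N48 would need N8 and N22 (G7), but N8 never turns on.

No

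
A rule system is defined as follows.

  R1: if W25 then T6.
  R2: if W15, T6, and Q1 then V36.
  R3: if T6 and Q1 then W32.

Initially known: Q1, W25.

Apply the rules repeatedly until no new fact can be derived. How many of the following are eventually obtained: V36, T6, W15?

From W25, R1 gives T6.
V36 would need W15, T6, and Q1 (R2), but W15 is never established.
T6: reached.
No rule produces W15, and it is not given.
Reached: T6 — 1 of the 3.

1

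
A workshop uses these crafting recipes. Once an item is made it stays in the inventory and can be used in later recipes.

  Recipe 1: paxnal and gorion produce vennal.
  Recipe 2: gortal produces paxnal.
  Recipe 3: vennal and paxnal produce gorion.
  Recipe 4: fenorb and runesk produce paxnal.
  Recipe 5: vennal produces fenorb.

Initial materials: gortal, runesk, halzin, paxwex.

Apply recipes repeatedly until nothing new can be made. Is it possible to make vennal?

vennal would need paxnal and gorion (Recipe 1), but gorion is never obtained.

No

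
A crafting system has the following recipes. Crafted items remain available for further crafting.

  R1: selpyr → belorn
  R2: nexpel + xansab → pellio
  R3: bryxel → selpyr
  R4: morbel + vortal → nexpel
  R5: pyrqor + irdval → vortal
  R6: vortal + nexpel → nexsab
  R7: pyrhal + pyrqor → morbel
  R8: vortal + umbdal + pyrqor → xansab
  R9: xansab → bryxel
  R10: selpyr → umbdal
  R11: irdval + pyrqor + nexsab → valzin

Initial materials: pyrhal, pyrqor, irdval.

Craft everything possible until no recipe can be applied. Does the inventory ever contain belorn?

belorn would need selpyr (R1), but selpyr is never obtained.

No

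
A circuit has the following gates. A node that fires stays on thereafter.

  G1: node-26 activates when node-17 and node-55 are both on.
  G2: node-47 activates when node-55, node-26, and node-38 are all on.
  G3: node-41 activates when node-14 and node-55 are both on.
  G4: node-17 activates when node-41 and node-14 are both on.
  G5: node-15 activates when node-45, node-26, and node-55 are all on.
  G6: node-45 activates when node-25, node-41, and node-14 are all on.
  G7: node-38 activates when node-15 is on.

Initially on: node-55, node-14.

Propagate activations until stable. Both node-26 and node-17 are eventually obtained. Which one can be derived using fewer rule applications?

node-17: node-14 and node-55 are on, so node-41 activates (G3). node-41 and node-14 are on, so node-17 activates (G4). [2 rule applications]
node-26: node-14 and node-55 are on, so node-41 activates (G3). node-41 and node-14 are on, so node-17 activates (G4). node-17 and node-55 are on, so node-26 activates (G1). [3 rule applications]
node-17 needs fewer.

node-17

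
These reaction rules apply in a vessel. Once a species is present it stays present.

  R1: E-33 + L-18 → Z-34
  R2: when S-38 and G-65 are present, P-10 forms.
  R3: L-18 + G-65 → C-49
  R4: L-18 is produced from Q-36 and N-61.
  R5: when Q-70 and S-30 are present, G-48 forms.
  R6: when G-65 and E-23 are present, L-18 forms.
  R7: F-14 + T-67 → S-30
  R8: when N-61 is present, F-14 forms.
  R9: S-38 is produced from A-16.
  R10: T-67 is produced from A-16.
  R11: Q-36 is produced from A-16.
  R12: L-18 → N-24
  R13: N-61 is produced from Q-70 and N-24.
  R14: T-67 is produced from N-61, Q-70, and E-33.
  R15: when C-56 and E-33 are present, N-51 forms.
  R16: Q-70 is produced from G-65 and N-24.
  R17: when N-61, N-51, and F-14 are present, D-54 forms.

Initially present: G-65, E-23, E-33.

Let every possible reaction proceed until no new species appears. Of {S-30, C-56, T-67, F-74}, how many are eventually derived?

2

G-65 and E-23 present → L-18 forms (R6).
L-18 present → N-24 forms (R12).
G-65 and N-24 present → Q-70 forms (R16).
Q-70 and N-24 present → N-61 forms (R13).
N-61, Q-70, and E-33 present → T-67 forms (R14).
N-61 present → F-14 forms (R8).
F-14 and T-67 present → S-30 forms (R7).
S-30: reached.
No rule produces C-56, and it is not given.
T-67: reached.
No rule produces F-74, and it is not given.
Reached: S-30 and T-67 — 2 of the 4.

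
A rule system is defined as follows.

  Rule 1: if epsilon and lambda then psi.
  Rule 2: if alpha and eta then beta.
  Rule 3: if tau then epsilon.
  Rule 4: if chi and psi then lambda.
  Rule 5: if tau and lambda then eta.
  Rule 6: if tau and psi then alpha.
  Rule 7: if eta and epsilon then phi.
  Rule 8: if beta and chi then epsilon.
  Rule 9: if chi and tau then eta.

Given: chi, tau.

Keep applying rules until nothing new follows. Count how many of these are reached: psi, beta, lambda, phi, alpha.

From chi and tau, Rule 9 gives eta.
tau holds, so epsilon follows (Rule 3).
eta and epsilon hold, so phi follows (Rule 7).
psi would need epsilon and lambda (Rule 1), but lambda is never established.
beta would need alpha and eta (Rule 2), but alpha is never established.
lambda would need chi and psi (Rule 4), but psi is never established.
phi: reached.
alpha would need tau and psi (Rule 6), but psi is never established.
Reached: phi — 1 of the 5.

1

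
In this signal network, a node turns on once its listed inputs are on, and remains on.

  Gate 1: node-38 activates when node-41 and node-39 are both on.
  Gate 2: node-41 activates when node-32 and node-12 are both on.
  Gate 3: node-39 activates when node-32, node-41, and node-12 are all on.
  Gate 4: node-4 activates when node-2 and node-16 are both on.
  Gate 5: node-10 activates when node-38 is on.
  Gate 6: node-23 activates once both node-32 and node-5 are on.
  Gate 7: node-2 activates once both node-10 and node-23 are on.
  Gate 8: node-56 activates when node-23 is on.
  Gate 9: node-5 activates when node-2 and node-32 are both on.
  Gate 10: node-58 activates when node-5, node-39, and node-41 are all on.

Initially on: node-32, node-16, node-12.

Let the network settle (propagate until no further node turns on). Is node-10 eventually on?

Yes

Gate 2: node-32 and node-12 on → node-41 on.
node-32, node-41, and node-12 are on, so node-39 activates (Gate 3).
Gate 1: node-41 and node-39 on → node-38 on.
Gate 5: node-38 on → node-10 on.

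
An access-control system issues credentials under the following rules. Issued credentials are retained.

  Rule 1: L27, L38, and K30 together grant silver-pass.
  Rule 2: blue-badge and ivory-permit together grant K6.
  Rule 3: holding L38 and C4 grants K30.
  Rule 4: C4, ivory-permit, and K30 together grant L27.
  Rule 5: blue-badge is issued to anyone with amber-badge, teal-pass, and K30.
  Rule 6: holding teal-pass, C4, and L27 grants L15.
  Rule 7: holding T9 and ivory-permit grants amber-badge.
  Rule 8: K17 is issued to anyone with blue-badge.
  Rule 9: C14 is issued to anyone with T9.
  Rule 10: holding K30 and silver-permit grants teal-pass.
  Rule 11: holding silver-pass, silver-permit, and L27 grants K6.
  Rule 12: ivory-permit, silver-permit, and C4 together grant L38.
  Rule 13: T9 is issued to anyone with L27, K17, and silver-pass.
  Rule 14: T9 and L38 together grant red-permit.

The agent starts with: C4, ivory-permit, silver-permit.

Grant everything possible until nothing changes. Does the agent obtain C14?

No

C14 would need T9 (Rule 9), but T9 is never granted.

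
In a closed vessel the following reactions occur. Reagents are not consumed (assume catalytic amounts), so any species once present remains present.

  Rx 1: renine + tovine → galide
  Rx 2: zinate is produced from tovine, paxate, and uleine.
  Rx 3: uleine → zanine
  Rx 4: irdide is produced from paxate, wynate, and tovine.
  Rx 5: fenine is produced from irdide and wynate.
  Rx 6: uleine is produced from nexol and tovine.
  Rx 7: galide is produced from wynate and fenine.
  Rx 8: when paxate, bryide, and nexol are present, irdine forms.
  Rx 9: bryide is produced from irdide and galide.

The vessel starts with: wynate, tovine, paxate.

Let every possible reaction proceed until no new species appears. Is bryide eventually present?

Yes

paxate, wynate, and tovine present → irdide forms (Rx 4).
irdide and wynate present → fenine forms (Rx 5).
wynate and fenine present → galide forms (Rx 7).
irdide and galide present → bryide forms (Rx 9).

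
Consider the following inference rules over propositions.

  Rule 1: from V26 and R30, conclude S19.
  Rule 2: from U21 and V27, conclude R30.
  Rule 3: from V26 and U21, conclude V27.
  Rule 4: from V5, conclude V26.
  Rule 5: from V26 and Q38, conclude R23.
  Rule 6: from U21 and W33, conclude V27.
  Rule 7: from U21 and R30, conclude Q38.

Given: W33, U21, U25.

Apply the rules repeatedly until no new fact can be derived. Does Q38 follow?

U21 and W33 hold, so V27 follows (Rule 6).
From U21 and V27, Rule 2 gives R30.
From U21 and R30, Rule 7 gives Q38.

Yes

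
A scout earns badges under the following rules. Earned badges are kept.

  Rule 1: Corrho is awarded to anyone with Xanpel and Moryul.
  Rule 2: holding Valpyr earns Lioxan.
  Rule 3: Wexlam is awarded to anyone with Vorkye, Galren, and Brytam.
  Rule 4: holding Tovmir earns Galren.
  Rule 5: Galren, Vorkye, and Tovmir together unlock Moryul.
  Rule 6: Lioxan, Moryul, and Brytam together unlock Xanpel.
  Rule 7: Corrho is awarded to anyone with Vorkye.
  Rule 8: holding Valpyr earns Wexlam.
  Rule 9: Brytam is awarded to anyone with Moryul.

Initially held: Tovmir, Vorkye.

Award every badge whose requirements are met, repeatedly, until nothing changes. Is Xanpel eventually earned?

Xanpel would need Lioxan, Moryul, and Brytam (Rule 6), but Lioxan is never earned.

No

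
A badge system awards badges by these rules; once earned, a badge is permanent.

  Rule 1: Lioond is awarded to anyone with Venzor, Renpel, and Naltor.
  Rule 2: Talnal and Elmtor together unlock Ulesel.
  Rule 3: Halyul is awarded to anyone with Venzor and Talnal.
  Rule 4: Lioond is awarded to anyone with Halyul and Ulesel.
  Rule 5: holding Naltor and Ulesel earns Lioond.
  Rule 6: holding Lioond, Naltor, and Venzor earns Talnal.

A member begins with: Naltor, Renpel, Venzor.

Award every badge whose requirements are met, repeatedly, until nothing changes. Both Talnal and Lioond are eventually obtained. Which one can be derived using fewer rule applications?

Lioond

Lioond: With Venzor, Renpel, and Naltor, Lioond is earned (Rule 1). [1 rule application]
Talnal: With Venzor, Renpel, and Naltor, Lioond is earned (Rule 1). With Lioond, Naltor, and Venzor, Talnal is earned (Rule 6). [2 rule applications]
Lioond needs fewer.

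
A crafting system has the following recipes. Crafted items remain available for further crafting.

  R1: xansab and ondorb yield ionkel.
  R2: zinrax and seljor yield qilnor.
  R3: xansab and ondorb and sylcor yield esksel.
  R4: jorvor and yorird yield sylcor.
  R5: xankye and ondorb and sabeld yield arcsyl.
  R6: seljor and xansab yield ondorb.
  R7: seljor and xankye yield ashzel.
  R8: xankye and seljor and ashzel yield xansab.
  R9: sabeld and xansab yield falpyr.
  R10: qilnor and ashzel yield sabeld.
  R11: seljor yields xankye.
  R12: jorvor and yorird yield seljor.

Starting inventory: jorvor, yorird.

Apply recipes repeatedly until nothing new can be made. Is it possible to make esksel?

Using R12, jorvor and yorird make seljor.
jorvor and yorird → sylcor (R4).
Using R11, seljor makes xankye.
seljor and xankye → ashzel (R7).
Using R8, xankye, seljor, and ashzel make xansab.
Using R6, seljor and xansab make ondorb.
Using R3, xansab, ondorb, and sylcor make esksel.

Yes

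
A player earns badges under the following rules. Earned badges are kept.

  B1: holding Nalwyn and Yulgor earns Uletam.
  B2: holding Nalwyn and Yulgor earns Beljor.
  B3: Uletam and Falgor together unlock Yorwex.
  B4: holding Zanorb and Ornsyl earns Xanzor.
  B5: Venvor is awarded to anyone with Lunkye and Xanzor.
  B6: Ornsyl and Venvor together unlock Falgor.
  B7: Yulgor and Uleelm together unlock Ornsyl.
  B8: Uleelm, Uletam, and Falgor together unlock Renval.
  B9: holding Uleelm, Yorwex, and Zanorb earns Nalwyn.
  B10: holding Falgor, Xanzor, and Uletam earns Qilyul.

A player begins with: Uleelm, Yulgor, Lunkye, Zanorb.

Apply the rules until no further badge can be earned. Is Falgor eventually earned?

Yes

With Yulgor and Uleelm, Ornsyl is earned (B7).
With Zanorb and Ornsyl, Xanzor is earned (B4).
With Lunkye and Xanzor, Venvor is earned (B5).
With Ornsyl and Venvor, Falgor is earned (B6).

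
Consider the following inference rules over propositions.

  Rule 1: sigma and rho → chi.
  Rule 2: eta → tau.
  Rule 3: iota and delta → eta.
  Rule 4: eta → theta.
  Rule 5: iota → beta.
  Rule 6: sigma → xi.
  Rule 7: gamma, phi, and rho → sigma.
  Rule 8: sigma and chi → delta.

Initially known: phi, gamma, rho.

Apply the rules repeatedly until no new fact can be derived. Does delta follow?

Yes

From gamma, phi, and rho, Rule 7 gives sigma.
From sigma and rho, Rule 1 gives chi.
From sigma and chi, Rule 8 gives delta.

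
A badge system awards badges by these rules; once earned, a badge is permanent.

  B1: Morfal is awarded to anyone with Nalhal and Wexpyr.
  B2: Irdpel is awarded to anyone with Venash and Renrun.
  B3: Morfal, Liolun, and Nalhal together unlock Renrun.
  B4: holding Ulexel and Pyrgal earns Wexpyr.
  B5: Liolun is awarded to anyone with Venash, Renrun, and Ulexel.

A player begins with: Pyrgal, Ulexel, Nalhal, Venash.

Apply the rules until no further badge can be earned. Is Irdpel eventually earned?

No

Irdpel would need Venash and Renrun (B2), but Renrun is never earned.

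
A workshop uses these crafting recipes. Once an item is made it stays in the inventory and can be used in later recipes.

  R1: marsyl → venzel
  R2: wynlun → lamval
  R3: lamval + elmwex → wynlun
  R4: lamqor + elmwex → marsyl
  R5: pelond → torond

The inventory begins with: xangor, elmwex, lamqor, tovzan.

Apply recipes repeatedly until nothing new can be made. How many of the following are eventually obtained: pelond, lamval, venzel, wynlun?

1

lamqor + elmwex → marsyl (R4).
marsyl → venzel (R1).
No rule produces pelond, and it is not given.
lamval would need wynlun (R2), but wynlun is never obtained.
venzel: reached.
wynlun would need lamval and elmwex (R3), but lamval is never obtained.
Reached: venzel — 1 of the 4.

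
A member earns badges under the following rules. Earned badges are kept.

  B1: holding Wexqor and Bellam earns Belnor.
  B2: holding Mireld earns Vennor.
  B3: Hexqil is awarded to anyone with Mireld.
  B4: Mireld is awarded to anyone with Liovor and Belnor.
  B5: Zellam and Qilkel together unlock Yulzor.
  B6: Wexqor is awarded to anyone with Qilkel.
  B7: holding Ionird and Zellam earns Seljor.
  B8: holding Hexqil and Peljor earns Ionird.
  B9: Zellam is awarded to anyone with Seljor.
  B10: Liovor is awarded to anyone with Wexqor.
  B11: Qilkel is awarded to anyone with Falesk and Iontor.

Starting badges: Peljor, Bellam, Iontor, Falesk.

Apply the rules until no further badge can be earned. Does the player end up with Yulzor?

Yulzor would need Zellam and Qilkel (B5), but Zellam is never earned.

No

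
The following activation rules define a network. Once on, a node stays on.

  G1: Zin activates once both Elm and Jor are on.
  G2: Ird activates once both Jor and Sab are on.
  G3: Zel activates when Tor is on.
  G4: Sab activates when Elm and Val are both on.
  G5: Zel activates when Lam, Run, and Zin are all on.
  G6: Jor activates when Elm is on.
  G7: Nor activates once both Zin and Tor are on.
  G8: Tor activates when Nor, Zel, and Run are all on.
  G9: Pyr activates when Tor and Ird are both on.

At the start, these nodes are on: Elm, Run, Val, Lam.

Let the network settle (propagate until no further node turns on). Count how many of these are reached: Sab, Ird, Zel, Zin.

4

Elm is on, so Jor activates (G6).
G4: Elm and Val on → Sab on.
G2: Jor and Sab on → Ird on.
G1: Elm and Jor on → Zin on.
Lam, Run, and Zin are on, so Zel activates (G5).
Sab: reached.
Ird: reached.
Zel: reached.
Zin: reached.
All 4 are reached.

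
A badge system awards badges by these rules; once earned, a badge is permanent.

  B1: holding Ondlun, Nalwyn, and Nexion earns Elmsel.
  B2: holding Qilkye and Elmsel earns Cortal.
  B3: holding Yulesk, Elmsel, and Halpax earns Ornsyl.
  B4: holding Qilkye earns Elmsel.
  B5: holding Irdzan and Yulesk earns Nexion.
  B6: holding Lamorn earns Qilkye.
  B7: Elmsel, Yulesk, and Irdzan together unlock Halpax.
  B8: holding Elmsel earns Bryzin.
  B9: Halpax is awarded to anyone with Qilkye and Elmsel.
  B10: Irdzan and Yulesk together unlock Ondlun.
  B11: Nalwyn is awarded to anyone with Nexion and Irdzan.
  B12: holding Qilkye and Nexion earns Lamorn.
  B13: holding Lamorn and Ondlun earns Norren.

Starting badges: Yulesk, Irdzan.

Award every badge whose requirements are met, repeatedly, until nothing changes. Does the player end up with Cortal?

No

Cortal would need Qilkye and Elmsel (B2), but Qilkye is never earned.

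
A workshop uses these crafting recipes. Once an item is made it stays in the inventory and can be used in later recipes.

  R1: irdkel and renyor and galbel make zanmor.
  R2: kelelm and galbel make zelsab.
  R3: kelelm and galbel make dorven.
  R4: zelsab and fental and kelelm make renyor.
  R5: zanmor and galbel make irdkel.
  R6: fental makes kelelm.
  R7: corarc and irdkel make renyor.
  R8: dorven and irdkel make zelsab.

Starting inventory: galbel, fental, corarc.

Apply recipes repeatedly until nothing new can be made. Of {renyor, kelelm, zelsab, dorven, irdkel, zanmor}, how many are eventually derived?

4

Using R6, fental makes kelelm.
Using R3, kelelm and galbel make dorven.
Using R2, kelelm and galbel make zelsab.
zelsab and fental and kelelm → renyor (R4).
renyor: reached.
kelelm: reached.
zelsab: reached.
dorven: reached.
irdkel would need zanmor and galbel (R5), but zanmor is never obtained.
zanmor would need irdkel, renyor, and galbel (R1), but irdkel is never obtained.
Reached: renyor, kelelm, zelsab, and dorven — 4 of the 6.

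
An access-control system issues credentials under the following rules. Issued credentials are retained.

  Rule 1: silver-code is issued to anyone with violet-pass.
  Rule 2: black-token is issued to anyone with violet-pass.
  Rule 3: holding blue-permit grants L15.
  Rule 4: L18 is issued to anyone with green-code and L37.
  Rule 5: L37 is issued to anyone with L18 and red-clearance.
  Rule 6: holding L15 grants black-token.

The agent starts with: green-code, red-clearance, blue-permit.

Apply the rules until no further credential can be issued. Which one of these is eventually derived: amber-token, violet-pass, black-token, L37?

black-token

Holding blue-permit grants L15 (Rule 3).
Holding L15 grants black-token (Rule 6).
No rule produces violet-pass, and it is not given. L37 would need L18 and red-clearance (Rule 5), but L18 is never granted. No rule produces amber-token, and it is not given.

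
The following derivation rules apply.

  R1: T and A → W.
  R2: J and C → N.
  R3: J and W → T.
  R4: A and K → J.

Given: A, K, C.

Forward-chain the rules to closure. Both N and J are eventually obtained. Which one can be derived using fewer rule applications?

J

J: From A and K, R4 gives J. [1 rule application]
N: A and K hold, so J follows (R4). From J and C, R2 gives N. [2 rule applications]
J needs fewer.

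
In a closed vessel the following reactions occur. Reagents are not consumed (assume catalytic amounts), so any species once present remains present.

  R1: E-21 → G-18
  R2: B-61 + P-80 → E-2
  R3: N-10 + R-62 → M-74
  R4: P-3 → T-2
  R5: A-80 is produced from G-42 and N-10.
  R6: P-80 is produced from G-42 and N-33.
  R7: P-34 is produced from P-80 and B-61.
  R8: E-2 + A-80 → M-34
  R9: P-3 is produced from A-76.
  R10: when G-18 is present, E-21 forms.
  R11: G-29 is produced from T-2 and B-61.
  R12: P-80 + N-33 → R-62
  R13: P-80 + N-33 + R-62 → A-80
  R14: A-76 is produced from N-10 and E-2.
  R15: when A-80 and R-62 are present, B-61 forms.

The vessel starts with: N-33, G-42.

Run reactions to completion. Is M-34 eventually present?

G-42 and N-33 present → P-80 forms (R6).
P-80 and N-33 present → R-62 forms (R12).
P-80, N-33, and R-62 present → A-80 forms (R13).
A-80 and R-62 present → B-61 forms (R15).
B-61 and P-80 present → E-2 forms (R2).
E-2 and A-80 present → M-34 forms (R8).

Yes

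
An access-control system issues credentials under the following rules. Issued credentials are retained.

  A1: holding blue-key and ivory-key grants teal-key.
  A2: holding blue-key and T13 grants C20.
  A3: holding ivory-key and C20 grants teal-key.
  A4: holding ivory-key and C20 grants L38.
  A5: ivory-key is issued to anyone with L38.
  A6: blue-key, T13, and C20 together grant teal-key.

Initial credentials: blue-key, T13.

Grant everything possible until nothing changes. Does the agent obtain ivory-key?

ivory-key would need L38 (A5), but L38 is never granted.

No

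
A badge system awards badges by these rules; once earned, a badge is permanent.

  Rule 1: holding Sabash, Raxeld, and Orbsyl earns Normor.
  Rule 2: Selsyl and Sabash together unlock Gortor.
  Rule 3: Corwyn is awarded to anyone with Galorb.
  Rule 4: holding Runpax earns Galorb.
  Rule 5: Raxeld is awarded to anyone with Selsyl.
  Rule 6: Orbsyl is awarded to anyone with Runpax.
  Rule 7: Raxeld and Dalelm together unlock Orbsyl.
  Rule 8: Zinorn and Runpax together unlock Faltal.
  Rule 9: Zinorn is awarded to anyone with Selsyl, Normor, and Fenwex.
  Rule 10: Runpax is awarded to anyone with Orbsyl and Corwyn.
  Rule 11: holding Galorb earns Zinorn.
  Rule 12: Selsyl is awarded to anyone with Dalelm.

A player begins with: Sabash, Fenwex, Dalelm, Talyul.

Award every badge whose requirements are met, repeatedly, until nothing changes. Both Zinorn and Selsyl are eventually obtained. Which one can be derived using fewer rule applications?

Selsyl

Selsyl: With Dalelm, Selsyl is earned (Rule 12). [1 rule application]
Zinorn: With Dalelm, Selsyl is earned (Rule 12). With Selsyl, Raxeld is earned (Rule 5). With Raxeld and Dalelm, Orbsyl is earned (Rule 7). With Sabash, Raxeld, and Orbsyl, Normor is earned (Rule 1). With Selsyl, Normor, and Fenwex, Zinorn is earned (Rule 9). [5 rule applications]
Selsyl needs fewer.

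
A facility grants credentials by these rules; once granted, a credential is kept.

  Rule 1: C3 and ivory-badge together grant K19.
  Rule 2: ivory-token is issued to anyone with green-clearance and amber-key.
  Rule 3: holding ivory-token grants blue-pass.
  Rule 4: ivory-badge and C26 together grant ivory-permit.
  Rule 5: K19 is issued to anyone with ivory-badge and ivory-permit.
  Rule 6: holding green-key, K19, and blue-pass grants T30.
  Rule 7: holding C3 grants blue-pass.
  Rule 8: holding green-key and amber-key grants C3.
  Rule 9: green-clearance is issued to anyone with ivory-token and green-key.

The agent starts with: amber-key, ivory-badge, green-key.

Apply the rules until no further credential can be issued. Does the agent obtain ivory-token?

ivory-token would need green-clearance and amber-key (Rule 2), but green-clearance is never granted.

No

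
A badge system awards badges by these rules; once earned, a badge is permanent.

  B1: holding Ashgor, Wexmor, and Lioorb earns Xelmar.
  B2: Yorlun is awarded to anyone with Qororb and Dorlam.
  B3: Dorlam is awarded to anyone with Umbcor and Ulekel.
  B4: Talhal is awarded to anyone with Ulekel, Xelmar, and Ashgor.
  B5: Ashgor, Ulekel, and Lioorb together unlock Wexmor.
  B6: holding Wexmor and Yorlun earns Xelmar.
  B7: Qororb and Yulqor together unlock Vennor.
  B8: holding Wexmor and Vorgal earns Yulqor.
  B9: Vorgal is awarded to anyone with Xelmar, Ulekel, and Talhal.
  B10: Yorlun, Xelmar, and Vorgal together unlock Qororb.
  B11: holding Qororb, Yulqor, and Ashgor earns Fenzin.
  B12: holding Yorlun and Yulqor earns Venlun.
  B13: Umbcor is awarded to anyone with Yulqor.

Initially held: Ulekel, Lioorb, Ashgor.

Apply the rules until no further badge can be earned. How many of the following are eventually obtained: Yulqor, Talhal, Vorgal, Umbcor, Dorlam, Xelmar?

6

With Ashgor, Ulekel, and Lioorb, Wexmor is earned (B5).
With Ashgor, Wexmor, and Lioorb, Xelmar is earned (B1).
With Ulekel, Xelmar, and Ashgor, Talhal is earned (B4).
With Xelmar, Ulekel, and Talhal, Vorgal is earned (B9).
With Wexmor and Vorgal, Yulqor is earned (B8).
With Yulqor, Umbcor is earned (B13).
With Umbcor and Ulekel, Dorlam is earned (B3).
Yulqor: reached.
Talhal: reached.
Vorgal: reached.
Umbcor: reached.
Dorlam: reached.
Xelmar: reached.
All 6 are reached.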